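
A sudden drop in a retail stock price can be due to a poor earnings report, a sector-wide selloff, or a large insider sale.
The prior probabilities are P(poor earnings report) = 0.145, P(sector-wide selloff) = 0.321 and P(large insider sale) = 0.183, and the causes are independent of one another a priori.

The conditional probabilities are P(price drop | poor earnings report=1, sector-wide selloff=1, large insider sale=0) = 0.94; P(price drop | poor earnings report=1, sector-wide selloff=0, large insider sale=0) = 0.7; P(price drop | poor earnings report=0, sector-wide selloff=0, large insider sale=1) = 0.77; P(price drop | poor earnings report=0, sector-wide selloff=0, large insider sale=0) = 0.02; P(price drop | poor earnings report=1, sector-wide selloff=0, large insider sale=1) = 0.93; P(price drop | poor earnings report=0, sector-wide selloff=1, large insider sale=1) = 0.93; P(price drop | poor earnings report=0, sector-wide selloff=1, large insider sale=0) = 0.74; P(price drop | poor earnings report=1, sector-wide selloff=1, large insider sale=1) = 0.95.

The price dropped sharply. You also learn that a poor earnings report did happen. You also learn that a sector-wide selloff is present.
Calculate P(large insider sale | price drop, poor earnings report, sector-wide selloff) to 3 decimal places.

P(large insider sale | price drop, poor earnings report, sector-wide selloff) ≈ 0.185

For the numerator, keep only large insider sale=true terms: 0.95·0.183 = 0.173850
The normalizing constant is 0.94·0.817 + 0.95·0.183 = 0.941830
Posterior = 0.173850 / 0.941830 ≈ 0.185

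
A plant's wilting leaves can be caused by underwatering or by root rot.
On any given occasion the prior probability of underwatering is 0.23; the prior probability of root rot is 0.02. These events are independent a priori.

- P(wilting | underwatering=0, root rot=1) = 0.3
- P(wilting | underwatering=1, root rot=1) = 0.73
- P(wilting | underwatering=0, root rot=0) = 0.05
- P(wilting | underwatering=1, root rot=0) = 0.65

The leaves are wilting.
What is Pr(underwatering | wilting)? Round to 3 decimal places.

Pr(underwatering | wilting) ≈ 0.780

Numerator (weight on configurations with underwatering): 0.146510 + 0.003358 = 0.149868
Denominator P(wilting): 0.05*0.77*0.98 + 0.3*0.77*0.02 + 0.65*0.23*0.98 + 0.73*0.23*0.02 = 0.192218
P(underwatering | wilting) = 0.149868/0.192218 ≈ 0.780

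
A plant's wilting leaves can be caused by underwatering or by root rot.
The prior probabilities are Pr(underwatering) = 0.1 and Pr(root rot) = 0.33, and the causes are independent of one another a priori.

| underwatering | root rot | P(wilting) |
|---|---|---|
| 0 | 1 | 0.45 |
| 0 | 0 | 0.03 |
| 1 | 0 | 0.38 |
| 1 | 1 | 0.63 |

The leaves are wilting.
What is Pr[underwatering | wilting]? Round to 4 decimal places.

P(wilting) = 0.03×0.9×0.67 + 0.45×0.9×0.33 + 0.38×0.1×0.67 + 0.63×0.1×0.33 = 0.018090 + 0.133650 + 0.025460 + 0.020790 = 0.197990
The underwatering-present share is 0.025460 + 0.020790 = 0.046250.
P(underwatering | wilting) = 0.046250 / 0.197990 ≈ 0.2336

Pr[underwatering | wilting] ≈ 0.2336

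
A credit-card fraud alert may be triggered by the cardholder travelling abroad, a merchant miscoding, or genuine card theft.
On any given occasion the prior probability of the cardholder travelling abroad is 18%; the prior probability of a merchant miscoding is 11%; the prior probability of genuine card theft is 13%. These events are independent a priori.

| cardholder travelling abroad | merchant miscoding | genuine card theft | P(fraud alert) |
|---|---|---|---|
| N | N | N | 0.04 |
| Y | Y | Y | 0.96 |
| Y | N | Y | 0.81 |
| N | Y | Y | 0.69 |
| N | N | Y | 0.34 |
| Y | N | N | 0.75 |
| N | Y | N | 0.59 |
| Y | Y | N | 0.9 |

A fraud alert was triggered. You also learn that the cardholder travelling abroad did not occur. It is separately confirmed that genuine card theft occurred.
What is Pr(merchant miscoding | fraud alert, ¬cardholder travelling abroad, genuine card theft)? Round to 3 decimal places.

P(fraud alert | ¬cardholder travelling abroad, genuine card theft) = 0.34·0.89 + 0.69·0.11 = 0.302600 + 0.075900 = 0.378500
Of this, 0.075900 comes from 0.69·0.11 (the merchant miscoding=true cases).
Hence the posterior is 0.075900/0.378500 ≈ 0.201.

Pr(merchant miscoding | fraud alert, ¬cardholder travelling abroad, genuine card theft) ≈ 0.201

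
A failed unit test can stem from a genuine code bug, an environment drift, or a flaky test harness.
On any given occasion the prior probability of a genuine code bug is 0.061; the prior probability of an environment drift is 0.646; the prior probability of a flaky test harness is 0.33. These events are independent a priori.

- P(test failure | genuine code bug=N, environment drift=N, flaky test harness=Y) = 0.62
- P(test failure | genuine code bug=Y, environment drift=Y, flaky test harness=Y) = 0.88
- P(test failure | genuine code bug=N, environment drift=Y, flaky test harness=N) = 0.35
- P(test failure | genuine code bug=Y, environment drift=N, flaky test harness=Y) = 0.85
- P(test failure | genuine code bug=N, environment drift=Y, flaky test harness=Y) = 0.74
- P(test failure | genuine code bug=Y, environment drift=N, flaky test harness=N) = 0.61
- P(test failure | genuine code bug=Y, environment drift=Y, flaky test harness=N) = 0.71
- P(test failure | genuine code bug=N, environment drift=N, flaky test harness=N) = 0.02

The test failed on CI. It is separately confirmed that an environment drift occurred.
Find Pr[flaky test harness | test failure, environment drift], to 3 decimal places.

Pr[flaky test harness | test failure, environment drift] ≈ 0.498

P(test failure | environment drift) = 0.35×0.939×0.67 + 0.74×0.939×0.33 + 0.71×0.061×0.67 + 0.88×0.061×0.33 = 0.220195 + 0.229304 + 0.029018 + 0.017714 = 0.496231
The flaky test harness-present share is 0.229304 + 0.017714 = 0.247018.
P(flaky test harness | test failure, environment drift) = 0.247018 / 0.496231 ≈ 0.498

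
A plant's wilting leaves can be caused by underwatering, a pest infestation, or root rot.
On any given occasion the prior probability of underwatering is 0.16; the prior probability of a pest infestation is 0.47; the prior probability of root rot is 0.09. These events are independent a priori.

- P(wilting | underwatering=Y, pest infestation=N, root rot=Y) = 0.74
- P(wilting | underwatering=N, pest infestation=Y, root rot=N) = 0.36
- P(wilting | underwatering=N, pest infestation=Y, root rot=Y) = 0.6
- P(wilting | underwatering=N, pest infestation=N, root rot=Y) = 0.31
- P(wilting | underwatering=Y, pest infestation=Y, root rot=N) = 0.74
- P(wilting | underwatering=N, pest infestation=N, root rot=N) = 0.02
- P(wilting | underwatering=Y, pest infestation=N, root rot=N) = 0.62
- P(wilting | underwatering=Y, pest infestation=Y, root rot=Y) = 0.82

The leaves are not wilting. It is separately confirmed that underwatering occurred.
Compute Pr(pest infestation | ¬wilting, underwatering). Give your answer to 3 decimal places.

P(¬wilting | underwatering) = 0.38*0.53*0.91 + 0.26*0.53*0.09 + 0.26*0.47*0.91 + 0.18*0.47*0.09 = 0.183274 + 0.012402 + 0.111202 + 0.007614 = 0.314492
Of this, 0.118816 comes from 0.111202 + 0.007614 (the pest infestation=true cases).
Hence the posterior is 0.118816/0.314492 ≈ 0.378.

Pr(pest infestation | ¬wilting, underwatering) ≈ 0.378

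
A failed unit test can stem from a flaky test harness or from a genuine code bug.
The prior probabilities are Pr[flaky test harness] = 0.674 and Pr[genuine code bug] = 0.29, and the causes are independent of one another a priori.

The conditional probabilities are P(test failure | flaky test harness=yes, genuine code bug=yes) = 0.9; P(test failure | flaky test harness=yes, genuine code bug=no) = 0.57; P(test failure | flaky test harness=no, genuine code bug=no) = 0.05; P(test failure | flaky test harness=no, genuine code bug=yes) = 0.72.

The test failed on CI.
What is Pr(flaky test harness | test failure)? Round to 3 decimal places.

Pr(flaky test harness | test failure) ≈ 0.849

For the numerator, keep only flaky test harness=true terms: 0.272768 + 0.175914 = 0.448682
Denominator P(test failure): 0.05×0.326×0.71 + 0.72×0.326×0.29 + 0.57×0.674×0.71 + 0.9×0.674×0.29 = 0.528324
Posterior = 0.448682 / 0.528324 ≈ 0.849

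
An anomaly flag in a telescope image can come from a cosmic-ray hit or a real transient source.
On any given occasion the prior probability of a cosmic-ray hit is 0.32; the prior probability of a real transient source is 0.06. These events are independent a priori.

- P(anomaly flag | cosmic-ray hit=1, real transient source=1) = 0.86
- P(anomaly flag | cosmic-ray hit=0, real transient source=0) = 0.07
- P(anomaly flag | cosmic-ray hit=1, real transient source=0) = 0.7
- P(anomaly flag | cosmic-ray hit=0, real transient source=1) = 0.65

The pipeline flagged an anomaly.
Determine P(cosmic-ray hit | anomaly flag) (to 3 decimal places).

P(cosmic-ray hit | anomaly flag) ≈ 0.761

For the numerator, keep only cosmic-ray hit=true terms: 0.210560 + 0.016512 = 0.227072
Denominator P(anomaly flag): 0.07×0.68×0.94 + 0.65×0.68×0.06 + 0.7×0.32×0.94 + 0.86×0.32×0.06 = 0.298336
P(cosmic-ray hit | anomaly flag) = 0.227072/0.298336 ≈ 0.761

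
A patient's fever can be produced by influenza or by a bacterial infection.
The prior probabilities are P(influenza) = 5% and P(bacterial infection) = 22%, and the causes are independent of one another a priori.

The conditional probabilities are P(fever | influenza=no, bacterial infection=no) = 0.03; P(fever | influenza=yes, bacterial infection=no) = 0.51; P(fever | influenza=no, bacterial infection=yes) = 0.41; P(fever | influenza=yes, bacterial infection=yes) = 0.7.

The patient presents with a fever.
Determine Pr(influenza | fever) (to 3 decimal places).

Sum P(fever|·) weighted by the priors over the 4 (influenza, bacterial infection) configurations:
  P(fever) = 0.03×0.95×0.78 + 0.41×0.95×0.22 + 0.51×0.05×0.78 + 0.7×0.05×0.22
        = 0.022230 + 0.085690 + 0.019890 + 0.007700 = 0.135510
Keeping only the influenza-present terms gives 0.027590, so
  P(influenza | fever) = 0.027590 / 0.135510 ≈ 0.204

Pr(influenza | fever) ≈ 0.204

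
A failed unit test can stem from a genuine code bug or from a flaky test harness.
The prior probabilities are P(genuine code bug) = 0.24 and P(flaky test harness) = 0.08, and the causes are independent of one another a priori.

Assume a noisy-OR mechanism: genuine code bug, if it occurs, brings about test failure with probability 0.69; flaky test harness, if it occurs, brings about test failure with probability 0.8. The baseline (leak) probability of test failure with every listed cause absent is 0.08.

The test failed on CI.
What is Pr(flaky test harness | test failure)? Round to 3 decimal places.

Under noisy-OR, P(test failure | causes) = 1 − (1−0.08)·∏(1−qᵢ) over the active causes.
For the numerator, keep only flaky test harness=true terms: 0.049613 + 0.018105 = 0.067718
The normalizing constant is 0.08·0.76·0.92 + 0.816·0.76·0.08 + 0.7148·0.24·0.92 + 0.94296·0.24·0.08 = 0.281482
P(flaky test harness | test failure) = 0.067718/0.281482 ≈ 0.241

Pr(flaky test harness | test failure) ≈ 0.241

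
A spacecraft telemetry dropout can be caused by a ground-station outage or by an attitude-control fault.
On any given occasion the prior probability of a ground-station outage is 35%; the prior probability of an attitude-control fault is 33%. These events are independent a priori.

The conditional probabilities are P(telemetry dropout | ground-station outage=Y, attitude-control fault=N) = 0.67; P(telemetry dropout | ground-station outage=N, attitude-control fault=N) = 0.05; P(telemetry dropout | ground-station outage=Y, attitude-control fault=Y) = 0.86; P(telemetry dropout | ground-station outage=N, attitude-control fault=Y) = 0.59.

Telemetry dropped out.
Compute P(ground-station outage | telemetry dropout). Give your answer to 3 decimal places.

P(ground-station outage | telemetry dropout) ≈ 0.634

Sum P(telemetry dropout|·) weighted by the priors over the 4 (ground-station outage, attitude-control fault) configurations:
  P(telemetry dropout) = 0.05×0.65×0.67 + 0.59×0.65×0.33 + 0.67×0.35×0.67 + 0.86×0.35×0.33
        = 0.021775 + 0.126555 + 0.157115 + 0.099330 = 0.404775
Keeping only the ground-station outage-present terms gives 0.256445, so
  P(ground-station outage | telemetry dropout) = 0.256445 / 0.404775 ≈ 0.634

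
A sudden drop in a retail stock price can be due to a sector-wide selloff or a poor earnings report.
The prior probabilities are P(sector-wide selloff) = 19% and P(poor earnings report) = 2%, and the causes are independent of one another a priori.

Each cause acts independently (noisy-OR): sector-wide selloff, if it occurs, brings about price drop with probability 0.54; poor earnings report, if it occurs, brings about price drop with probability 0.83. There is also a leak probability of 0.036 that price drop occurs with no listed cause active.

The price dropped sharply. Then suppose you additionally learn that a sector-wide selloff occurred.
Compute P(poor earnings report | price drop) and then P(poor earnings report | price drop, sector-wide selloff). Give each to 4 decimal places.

Under noisy-OR, P(price drop | causes) = 1 − (1−0.036)·∏(1−qᵢ) over the active causes.
P(price drop) = 0.036*0.81*0.98 + 0.83612*0.81*0.02 + 0.55656*0.19*0.98 + 0.924615*0.19*0.02 = 0.028577 + 0.013545 + 0.103631 + 0.003514 = 0.149267
Of this, 0.017059 comes from 0.013545 + 0.003514 (the poor earnings report=true cases).
So P(poor earnings report | price drop) = 0.017059/0.149267 ≈ 0.1143.

Now also conditioning on sector-wide selloff=true:
Sum P(price drop|·) weighted by the priors over both values of poor earnings report:
  P(price drop | sector-wide selloff) = 0.55656·0.98 + 0.924615·0.02
        = 0.545429 + 0.018492 = 0.563921
Configurations with poor earnings report contribute 0.018492, so
  P(poor earnings report | price drop, sector-wide selloff) = 0.018492 / 0.563921 ≈ 0.0328
Conditioning on sector-wide selloff lowers the posterior on poor earnings report: the classic explaining-away effect in a common-effect structure.

P(poor earnings report | price drop) ≈ 0.1143; P(poor earnings report | price drop, sector-wide selloff) ≈ 0.0328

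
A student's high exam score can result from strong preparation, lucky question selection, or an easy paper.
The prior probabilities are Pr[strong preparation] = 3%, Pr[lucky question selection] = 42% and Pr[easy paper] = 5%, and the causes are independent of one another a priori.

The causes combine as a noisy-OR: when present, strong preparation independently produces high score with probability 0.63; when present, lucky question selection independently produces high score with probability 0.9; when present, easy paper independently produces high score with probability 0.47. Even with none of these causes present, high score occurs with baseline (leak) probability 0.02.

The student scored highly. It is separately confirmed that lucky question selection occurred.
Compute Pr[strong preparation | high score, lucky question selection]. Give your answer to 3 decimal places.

Pr[strong preparation | high score, lucky question selection] ≈ 0.032

Under noisy-OR, P(high score | causes) = 1 − (1−0.02)·∏(1−qᵢ) over the active causes.
P(high score | lucky question selection) = 0.902×0.97×0.95 + 0.94806×0.97×0.05 + 0.96374×0.03×0.95 + 0.980782×0.03×0.05 = 0.831193 + 0.045981 + 0.027467 + 0.001471 = 0.906112
Of this, 0.028938 comes from 0.027467 + 0.001471 (the strong preparation=true cases).
So P(strong preparation | high score, lucky question selection) = 0.028938/0.906112 ≈ 0.032.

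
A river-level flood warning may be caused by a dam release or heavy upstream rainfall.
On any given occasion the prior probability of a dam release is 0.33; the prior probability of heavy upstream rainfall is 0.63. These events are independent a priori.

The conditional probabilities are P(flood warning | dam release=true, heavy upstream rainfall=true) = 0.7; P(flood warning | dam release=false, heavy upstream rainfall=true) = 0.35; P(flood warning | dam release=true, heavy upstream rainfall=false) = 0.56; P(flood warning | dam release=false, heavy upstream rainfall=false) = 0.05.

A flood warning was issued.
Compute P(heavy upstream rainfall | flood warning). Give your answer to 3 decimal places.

P(flood warning) = 0.05×0.67×0.37 + 0.35×0.67×0.63 + 0.56×0.33×0.37 + 0.7×0.33×0.63 = 0.012395 + 0.147735 + 0.068376 + 0.145530 = 0.374036
Of this, 0.293265 comes from 0.147735 + 0.145530 (the heavy upstream rainfall=true cases).
So P(heavy upstream rainfall | flood warning) = 0.293265/0.374036 ≈ 0.784.

P(heavy upstream rainfall | flood warning) ≈ 0.784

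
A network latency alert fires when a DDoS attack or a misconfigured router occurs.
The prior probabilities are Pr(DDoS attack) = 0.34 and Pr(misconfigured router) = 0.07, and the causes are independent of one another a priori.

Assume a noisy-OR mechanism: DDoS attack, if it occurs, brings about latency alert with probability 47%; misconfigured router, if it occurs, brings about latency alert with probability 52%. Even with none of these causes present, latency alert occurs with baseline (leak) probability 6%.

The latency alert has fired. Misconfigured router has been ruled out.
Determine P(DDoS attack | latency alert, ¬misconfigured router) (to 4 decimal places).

P(DDoS attack | latency alert, ¬misconfigured router) ≈ 0.8116

Under noisy-OR, P(latency alert | causes) = 1 − (1−0.06)·∏(1−qᵢ) over the active causes.
P(latency alert | ¬misconfigured router) = 0.06·0.66 + 0.5018·0.34 = 0.039600 + 0.170612 = 0.210212
Restricting to configurations with DDoS attack present: 0.5018·0.34 = 0.170612.
Hence the posterior is 0.170612/0.210212 ≈ 0.8116.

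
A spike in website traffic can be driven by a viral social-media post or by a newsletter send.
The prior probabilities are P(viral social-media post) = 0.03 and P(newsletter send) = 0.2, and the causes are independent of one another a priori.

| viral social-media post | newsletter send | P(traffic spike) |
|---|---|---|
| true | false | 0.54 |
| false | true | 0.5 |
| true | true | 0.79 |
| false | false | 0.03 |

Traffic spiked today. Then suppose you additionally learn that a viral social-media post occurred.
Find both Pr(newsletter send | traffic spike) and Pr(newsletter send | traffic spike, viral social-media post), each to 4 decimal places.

Weight on newsletter send=true, given the evidence: 0.097000 + 0.004740 = 0.101740
Normalizer over all consistent configurations: 0.03*0.97*0.8 + 0.5*0.97*0.2 + 0.54*0.03*0.8 + 0.79*0.03*0.2 = 0.137980
Posterior = 0.101740 / 0.137980 ≈ 0.7374

Now condition on the additional information:
By total probability over both values of newsletter send:
  P(traffic spike | viral social-media post) = 0.54·0.8 + 0.79·0.2
        = 0.432000 + 0.158000 = 0.590000
Configurations with newsletter send contribute 0.158000, so
  P(newsletter send | traffic spike, viral social-media post) = 0.158000 / 0.590000 ≈ 0.2678

Pr(newsletter send | traffic spike) ≈ 0.7374; Pr(newsletter send | traffic spike, viral social-media post) ≈ 0.2678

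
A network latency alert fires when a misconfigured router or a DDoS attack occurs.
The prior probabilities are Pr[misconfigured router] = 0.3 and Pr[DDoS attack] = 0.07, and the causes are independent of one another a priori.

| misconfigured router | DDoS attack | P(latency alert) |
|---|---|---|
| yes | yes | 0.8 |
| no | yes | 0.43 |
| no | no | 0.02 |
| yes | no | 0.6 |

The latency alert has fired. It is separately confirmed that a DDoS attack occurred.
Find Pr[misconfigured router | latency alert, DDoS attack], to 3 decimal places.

Pr[misconfigured router | latency alert, DDoS attack] ≈ 0.444

P(latency alert | DDoS attack) = 0.43*0.7 + 0.8*0.3 = 0.301000 + 0.240000 = 0.541000
The misconfigured router-present share is 0.8*0.3 = 0.240000.
P(misconfigured router | latency alert, DDoS attack) = 0.240000 / 0.541000 ≈ 0.444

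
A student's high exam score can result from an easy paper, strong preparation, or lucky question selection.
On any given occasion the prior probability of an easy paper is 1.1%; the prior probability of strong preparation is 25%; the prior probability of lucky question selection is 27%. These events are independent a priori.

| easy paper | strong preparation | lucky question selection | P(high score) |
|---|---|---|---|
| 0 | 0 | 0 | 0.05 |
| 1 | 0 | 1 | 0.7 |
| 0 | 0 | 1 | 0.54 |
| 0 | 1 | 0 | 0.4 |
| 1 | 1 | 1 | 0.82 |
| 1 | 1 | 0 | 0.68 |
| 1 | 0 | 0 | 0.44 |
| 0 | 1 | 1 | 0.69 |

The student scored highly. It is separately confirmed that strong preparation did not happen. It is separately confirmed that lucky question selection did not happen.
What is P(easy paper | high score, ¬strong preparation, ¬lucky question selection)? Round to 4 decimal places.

Sum P(high score|·) weighted by the priors over both values of easy paper:
  P(high score | ¬strong preparation, ¬lucky question selection) = 0.05×0.989 + 0.44×0.011
        = 0.049450 + 0.004840 = 0.054290
Keeping only the easy paper-present terms gives 0.004840, so
  P(easy paper | high score, ¬strong preparation, ¬lucky question selection) = 0.004840 / 0.054290 ≈ 0.0892

P(easy paper | high score, ¬strong preparation, ¬lucky question selection) ≈ 0.0892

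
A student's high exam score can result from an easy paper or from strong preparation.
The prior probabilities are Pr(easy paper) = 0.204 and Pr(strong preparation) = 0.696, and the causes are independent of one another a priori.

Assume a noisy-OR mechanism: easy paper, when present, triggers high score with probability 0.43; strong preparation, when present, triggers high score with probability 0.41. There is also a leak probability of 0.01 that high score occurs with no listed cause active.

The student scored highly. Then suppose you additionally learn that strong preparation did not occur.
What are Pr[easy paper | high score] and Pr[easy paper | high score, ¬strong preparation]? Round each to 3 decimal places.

Under noisy-OR, P(high score | causes) = 1 − (1−0.01)·∏(1−qᵢ) over the active causes.
Weight on easy paper=true, given the evidence: 0.027020 + 0.094712 = 0.121732
Denominator P(high score): 0.01*0.796*0.304 + 0.4159*0.796*0.696 + 0.4357*0.204*0.304 + 0.667063*0.204*0.696 = 0.354567
P(easy paper | high score) = 0.121732/0.354567 ≈ 0.343

Now condition on the additional information:
Sum P(high score|·) weighted by the priors over both values of easy paper:
  P(high score | ¬strong preparation) = 0.01·0.796 + 0.4357·0.204
        = 0.007960 + 0.088883 = 0.096843
Configurations with easy paper contribute 0.088883, so
  P(easy paper | high score, ¬strong preparation) = 0.088883 / 0.096843 ≈ 0.918

Pr[easy paper | high score] ≈ 0.343; Pr[easy paper | high score, ¬strong preparation] ≈ 0.918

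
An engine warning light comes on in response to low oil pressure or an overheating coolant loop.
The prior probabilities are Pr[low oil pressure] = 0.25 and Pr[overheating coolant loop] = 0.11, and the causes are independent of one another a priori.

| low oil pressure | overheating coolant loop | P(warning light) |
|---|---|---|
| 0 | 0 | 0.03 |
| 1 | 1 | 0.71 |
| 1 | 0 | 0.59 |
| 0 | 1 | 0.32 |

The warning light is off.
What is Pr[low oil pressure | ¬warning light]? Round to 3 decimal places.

Enumerate the 4 (low oil pressure, overheating coolant loop) configurations and weight by the priors:
  P(¬warning light) = 0.97*0.75*0.89 + 0.68*0.75*0.11 + 0.41*0.25*0.89 + 0.29*0.25*0.11
        = 0.647475 + 0.056100 + 0.091225 + 0.007975 = 0.802775
The terms with low oil pressure present sum to 0.099200, so
  P(low oil pressure | ¬warning light) = 0.099200 / 0.802775 ≈ 0.124

Pr[low oil pressure | ¬warning light] ≈ 0.124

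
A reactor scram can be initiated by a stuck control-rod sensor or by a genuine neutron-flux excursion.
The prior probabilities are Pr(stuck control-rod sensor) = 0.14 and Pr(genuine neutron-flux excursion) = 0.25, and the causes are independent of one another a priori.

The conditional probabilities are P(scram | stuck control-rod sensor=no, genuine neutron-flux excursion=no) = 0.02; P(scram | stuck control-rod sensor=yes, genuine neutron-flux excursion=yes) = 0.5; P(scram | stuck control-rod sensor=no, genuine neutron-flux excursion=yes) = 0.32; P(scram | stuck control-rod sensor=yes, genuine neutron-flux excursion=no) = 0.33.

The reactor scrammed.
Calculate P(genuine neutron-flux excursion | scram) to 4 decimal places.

P(genuine neutron-flux excursion | scram) ≈ 0.6448

P(scram) = 0.02·0.86·0.75 + 0.32·0.86·0.25 + 0.33·0.14·0.75 + 0.5·0.14·0.25 = 0.012900 + 0.068800 + 0.034650 + 0.017500 = 0.133850
The genuine neutron-flux excursion-present share is 0.068800 + 0.017500 = 0.086300.
P(genuine neutron-flux excursion | scram) = 0.086300 / 0.133850 ≈ 0.6448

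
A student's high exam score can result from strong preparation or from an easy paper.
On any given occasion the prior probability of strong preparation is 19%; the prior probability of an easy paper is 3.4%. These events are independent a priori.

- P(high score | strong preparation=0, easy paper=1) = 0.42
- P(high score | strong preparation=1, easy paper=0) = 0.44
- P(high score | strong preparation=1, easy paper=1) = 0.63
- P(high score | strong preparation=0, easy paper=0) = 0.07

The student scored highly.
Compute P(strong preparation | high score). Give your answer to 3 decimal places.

P(high score) = 0.07*0.81*0.966 + 0.42*0.81*0.034 + 0.44*0.19*0.966 + 0.63*0.19*0.034 = 0.054772 + 0.011567 + 0.080758 + 0.004070 = 0.151167
Of this, 0.084828 comes from 0.080758 + 0.004070 (the strong preparation=true cases).
P(strong preparation | high score) = 0.084828 / 0.151167 ≈ 0.561

P(strong preparation | high score) ≈ 0.561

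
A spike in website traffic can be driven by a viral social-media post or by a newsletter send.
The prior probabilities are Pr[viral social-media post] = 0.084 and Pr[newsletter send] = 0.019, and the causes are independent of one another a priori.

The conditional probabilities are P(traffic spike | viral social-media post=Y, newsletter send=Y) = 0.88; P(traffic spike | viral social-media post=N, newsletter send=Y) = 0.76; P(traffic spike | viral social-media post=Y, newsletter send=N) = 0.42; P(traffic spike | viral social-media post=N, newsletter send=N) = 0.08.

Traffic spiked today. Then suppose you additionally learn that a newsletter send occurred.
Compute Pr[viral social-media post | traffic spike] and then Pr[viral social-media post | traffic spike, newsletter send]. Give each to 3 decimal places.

P(traffic spike) = 0.08*0.916*0.981 + 0.76*0.916*0.019 + 0.42*0.084*0.981 + 0.88*0.084*0.019 = 0.071888 + 0.013227 + 0.034610 + 0.001404 = 0.121129
Restricting to configurations with viral social-media post present: 0.034610 + 0.001404 = 0.036014.
P(viral social-media post | traffic spike) = 0.036014 / 0.121129 ≈ 0.297

Now also conditioning on newsletter send=true:
By total probability over both values of viral social-media post:
  P(traffic spike | newsletter send) = 0.76·0.916 + 0.88·0.084
        = 0.696160 + 0.073920 = 0.770080
Configurations with viral social-media post contribute 0.073920, so
  P(viral social-media post | traffic spike, newsletter send) = 0.073920 / 0.770080 ≈ 0.096
Conditioning on newsletter send lowers the posterior on viral social-media post: the classic explaining-away effect in a common-effect structure.

Pr[viral social-media post | traffic spike] ≈ 0.297; Pr[viral social-media post | traffic spike, newsletter send] ≈ 0.096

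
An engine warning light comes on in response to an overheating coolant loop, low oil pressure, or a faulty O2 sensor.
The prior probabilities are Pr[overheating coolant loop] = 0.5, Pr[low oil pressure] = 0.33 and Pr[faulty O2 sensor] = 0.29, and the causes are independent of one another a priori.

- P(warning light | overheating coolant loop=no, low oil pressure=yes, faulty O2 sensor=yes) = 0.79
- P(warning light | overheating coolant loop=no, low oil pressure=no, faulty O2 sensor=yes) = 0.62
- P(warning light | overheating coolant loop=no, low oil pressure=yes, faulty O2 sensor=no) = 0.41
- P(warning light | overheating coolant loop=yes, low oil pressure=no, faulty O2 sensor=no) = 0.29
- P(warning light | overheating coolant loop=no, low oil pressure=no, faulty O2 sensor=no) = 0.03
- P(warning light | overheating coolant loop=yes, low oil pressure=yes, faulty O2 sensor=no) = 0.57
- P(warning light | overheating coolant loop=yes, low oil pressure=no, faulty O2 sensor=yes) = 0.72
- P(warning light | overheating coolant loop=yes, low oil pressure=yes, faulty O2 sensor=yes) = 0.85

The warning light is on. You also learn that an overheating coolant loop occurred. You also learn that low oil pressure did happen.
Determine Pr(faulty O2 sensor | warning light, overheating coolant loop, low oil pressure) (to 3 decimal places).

Pr(faulty O2 sensor | warning light, overheating coolant loop, low oil pressure) ≈ 0.379

P(warning light | overheating coolant loop, low oil pressure) = 0.57×0.71 + 0.85×0.29 = 0.404700 + 0.246500 = 0.651200
Restricting to configurations with faulty O2 sensor present: 0.85×0.29 = 0.246500.
So P(faulty O2 sensor | warning light, overheating coolant loop, low oil pressure) = 0.246500/0.651200 ≈ 0.379.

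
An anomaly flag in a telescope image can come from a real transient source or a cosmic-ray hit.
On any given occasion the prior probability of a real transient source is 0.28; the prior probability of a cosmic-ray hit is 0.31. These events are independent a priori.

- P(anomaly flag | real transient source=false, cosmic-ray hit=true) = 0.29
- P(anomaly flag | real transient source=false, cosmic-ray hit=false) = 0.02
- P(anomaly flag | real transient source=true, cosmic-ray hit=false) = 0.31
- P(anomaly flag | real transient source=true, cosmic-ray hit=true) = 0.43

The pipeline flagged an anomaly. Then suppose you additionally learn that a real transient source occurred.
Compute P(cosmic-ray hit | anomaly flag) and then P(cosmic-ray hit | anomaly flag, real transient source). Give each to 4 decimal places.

P(cosmic-ray hit | anomaly flag) ≈ 0.5937; P(cosmic-ray hit | anomaly flag, real transient source) ≈ 0.3839

Weight on cosmic-ray hit=true, given the evidence: 0.064728 + 0.037324 = 0.102052
The normalizing constant is 0.02*0.72*0.69 + 0.29*0.72*0.31 + 0.31*0.28*0.69 + 0.43*0.28*0.31 = 0.171880
Posterior = 0.102052 / 0.171880 ≈ 0.5937

Now also conditioning on real transient source=true:
By total probability over both values of cosmic-ray hit:
  P(anomaly flag | real transient source) = 0.31*0.69 + 0.43*0.31
        = 0.213900 + 0.133300 = 0.347200
Configurations with cosmic-ray hit contribute 0.133300, so
  P(cosmic-ray hit | anomaly flag, real transient source) = 0.133300 / 0.347200 ≈ 0.3839
The drop from 0.5937 to 0.3839 is the explaining-away (discounting) effect.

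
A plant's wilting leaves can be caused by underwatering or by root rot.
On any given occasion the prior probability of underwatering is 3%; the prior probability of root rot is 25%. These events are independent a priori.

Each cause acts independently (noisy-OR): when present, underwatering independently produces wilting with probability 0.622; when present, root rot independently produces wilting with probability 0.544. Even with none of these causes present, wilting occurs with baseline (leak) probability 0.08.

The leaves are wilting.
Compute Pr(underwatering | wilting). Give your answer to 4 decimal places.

Under noisy-OR, P(wilting | causes) = 1 − (1−0.08)·∏(1−qᵢ) over the active causes.
Weight on underwatering=true, given the evidence: 0.014675 + 0.006311 = 0.020986
Denominator P(wilting): 0.08*0.97*0.75 + 0.58048*0.97*0.25 + 0.65224*0.03*0.75 + 0.841421*0.03*0.25 = 0.219952
Posterior = 0.020986 / 0.219952 ≈ 0.0954

Pr(underwatering | wilting) ≈ 0.0954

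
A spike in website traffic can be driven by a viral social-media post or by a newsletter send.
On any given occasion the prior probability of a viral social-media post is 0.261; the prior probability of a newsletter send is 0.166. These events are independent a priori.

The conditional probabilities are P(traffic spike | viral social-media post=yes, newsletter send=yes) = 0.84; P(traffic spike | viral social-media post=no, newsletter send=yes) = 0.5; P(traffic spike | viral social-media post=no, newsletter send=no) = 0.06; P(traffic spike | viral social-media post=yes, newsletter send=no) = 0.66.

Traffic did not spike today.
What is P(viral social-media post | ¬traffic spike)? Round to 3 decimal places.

Sum P(¬traffic spike|·) weighted by the priors over the 4 (viral social-media post, newsletter send) configurations:
  P(¬traffic spike) = 0.94×0.739×0.834 + 0.5×0.739×0.166 + 0.34×0.261×0.834 + 0.16×0.261×0.166
        = 0.579346 + 0.061337 + 0.074009 + 0.006932 = 0.721624
Configurations with viral social-media post contribute 0.080941, so
  P(viral social-media post | ¬traffic spike) = 0.080941 / 0.721624 ≈ 0.112

P(viral social-media post | ¬traffic spike) ≈ 0.112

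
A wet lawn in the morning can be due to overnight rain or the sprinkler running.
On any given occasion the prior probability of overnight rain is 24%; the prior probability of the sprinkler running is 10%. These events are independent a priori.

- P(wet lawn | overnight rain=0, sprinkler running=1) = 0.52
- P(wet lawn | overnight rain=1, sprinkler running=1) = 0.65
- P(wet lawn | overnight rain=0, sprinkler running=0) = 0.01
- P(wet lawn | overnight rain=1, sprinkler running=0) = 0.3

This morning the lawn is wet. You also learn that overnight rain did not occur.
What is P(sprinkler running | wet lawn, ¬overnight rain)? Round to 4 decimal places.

Numerator (weight on configurations with sprinkler running): 0.52·0.1 = 0.052000
Normalizer over all consistent configurations: 0.01·0.9 + 0.52·0.1 = 0.061000
Posterior = 0.052000 / 0.061000 ≈ 0.8525

P(sprinkler running | wet lawn, ¬overnight rain) ≈ 0.8525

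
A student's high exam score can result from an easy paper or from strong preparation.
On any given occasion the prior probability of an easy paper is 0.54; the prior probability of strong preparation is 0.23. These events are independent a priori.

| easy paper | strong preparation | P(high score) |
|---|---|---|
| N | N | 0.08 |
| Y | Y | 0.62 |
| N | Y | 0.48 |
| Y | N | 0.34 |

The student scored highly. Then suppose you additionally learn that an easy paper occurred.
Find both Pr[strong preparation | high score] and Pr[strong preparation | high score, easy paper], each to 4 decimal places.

Pr[strong preparation | high score] ≈ 0.4295; Pr[strong preparation | high score, easy paper] ≈ 0.3526

By total probability over the 4 (easy paper, strong preparation) configurations:
  P(high score) = 0.08·0.46·0.77 + 0.48·0.46·0.23 + 0.34·0.54·0.77 + 0.62·0.54·0.23
        = 0.028336 + 0.050784 + 0.141372 + 0.077004 = 0.297496
The terms with strong preparation present sum to 0.127788, so
  P(strong preparation | high score) = 0.127788 / 0.297496 ≈ 0.4295

With the extra evidence:
Weight on strong preparation=true, given the evidence: 0.62*0.23 = 0.142600
Normalizer over all consistent configurations: 0.34*0.77 + 0.62*0.23 = 0.404400
Posterior = 0.142600 / 0.404400 ≈ 0.3526
This is intercausal reasoning (explaining away): once easy paper accounts for the high score, strong preparation becomes less likely.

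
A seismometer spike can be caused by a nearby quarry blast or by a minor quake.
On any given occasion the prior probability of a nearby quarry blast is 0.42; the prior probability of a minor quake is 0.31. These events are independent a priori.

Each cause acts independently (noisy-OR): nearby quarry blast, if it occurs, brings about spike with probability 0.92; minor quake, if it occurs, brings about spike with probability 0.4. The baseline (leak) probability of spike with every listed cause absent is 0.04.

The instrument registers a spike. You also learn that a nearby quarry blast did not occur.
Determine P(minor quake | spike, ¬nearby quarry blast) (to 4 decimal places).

Under noisy-OR, P(spike | causes) = 1 − (1−0.04)·∏(1−qᵢ) over the active causes.
P(spike | ¬nearby quarry blast) = 0.04*0.69 + 0.424*0.31 = 0.027600 + 0.131440 = 0.159040
Of this, 0.131440 comes from 0.424*0.31 (the minor quake=true cases).
P(minor quake | spike, ¬nearby quarry blast) = 0.131440 / 0.159040 ≈ 0.8265

P(minor quake | spike, ¬nearby quarry blast) ≈ 0.8265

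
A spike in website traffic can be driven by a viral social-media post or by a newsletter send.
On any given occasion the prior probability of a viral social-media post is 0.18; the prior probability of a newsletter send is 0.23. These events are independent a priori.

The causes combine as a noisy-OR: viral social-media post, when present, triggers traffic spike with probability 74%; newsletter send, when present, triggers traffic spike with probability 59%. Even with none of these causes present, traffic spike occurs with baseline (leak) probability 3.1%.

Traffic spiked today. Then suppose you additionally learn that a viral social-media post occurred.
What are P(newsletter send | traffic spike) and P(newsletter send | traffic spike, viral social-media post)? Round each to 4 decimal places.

Under noisy-OR, P(traffic spike | causes) = 1 − (1−0.031)·∏(1−qᵢ) over the active causes.
P(traffic spike) = 0.031×0.82×0.77 + 0.60271×0.82×0.23 + 0.74806×0.18×0.77 + 0.896705×0.18×0.23 = 0.019573 + 0.113671 + 0.103681 + 0.037124 = 0.274049
The newsletter send-present share is 0.113671 + 0.037124 = 0.150795.
P(newsletter send | traffic spike) = 0.150795 / 0.274049 ≈ 0.5502

Now also conditioning on viral social-media post=true:
Enumerate both values of newsletter send and weight by the priors:
  P(traffic spike | viral social-media post) = 0.74806·0.77 + 0.896705·0.23
        = 0.576006 + 0.206242 = 0.782248
Keeping only the newsletter send-present terms gives 0.206242, so
  P(newsletter send | traffic spike, viral social-media post) = 0.206242 / 0.782248 ≈ 0.2637

P(newsletter send | traffic spike) ≈ 0.5502; P(newsletter send | traffic spike, viral social-media post) ≈ 0.2637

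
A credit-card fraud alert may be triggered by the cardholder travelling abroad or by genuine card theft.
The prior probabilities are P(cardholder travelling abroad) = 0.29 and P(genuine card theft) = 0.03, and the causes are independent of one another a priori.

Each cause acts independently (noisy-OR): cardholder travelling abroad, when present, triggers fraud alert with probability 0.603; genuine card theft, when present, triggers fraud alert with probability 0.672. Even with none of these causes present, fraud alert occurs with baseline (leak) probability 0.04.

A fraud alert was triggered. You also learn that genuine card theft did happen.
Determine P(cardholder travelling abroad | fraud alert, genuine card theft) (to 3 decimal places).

P(cardholder travelling abroad | fraud alert, genuine card theft) ≈ 0.343

Under noisy-OR, P(fraud alert | causes) = 1 − (1−0.04)·∏(1−qᵢ) over the active causes.
By total probability over both values of cardholder travelling abroad:
  P(fraud alert | genuine card theft) = 0.68512×0.71 + 0.874993×0.29
        = 0.486435 + 0.253748 = 0.740183
The terms with cardholder travelling abroad present sum to 0.253748, so
  P(cardholder travelling abroad | fraud alert, genuine card theft) = 0.253748 / 0.740183 ≈ 0.343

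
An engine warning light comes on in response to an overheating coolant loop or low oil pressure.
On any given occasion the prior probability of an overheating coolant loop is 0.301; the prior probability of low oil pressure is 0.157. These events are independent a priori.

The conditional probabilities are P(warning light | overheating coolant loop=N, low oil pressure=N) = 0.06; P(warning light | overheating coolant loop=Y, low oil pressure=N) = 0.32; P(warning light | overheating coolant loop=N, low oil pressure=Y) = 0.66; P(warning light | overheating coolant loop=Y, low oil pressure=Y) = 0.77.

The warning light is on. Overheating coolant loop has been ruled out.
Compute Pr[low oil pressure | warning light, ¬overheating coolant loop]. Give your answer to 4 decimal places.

Pr[low oil pressure | warning light, ¬overheating coolant loop] ≈ 0.6720

P(warning light | ¬overheating coolant loop) = 0.06×0.843 + 0.66×0.157 = 0.050580 + 0.103620 = 0.154200
Restricting to configurations with low oil pressure present: 0.66×0.157 = 0.103620.
Hence the posterior is 0.103620/0.154200 ≈ 0.6720.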